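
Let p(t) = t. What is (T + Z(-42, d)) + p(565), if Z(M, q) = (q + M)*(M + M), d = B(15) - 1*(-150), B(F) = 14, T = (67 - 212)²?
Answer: 11342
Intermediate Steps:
T = 21025 (T = (-145)² = 21025)
d = 164 (d = 14 - 1*(-150) = 14 + 150 = 164)
Z(M, q) = 2*M*(M + q) (Z(M, q) = (M + q)*(2*M) = 2*M*(M + q))
(T + Z(-42, d)) + p(565) = (21025 + 2*(-42)*(-42 + 164)) + 565 = (21025 + 2*(-42)*122) + 565 = (21025 - 10248) + 565 = 10777 + 565 = 11342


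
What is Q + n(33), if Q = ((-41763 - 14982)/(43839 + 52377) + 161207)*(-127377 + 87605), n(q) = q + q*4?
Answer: -51407416483657/8018 ≈ -6.4115e+9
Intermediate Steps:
n(q) = 5*q (n(q) = q + 4*q = 5*q)
Q = -51407417806627/8018 (Q = (-56745/96216 + 161207)*(-39772) = (-56745*1/96216 + 161207)*(-39772) = (-18915/32072 + 161207)*(-39772) = (5170211989/32072)*(-39772) = -51407417806627/8018 ≈ -6.4115e+9)
Q + n(33) = -51407417806627/8018 + 5*33 = -51407417806627/8018 + 165 = -51407416483657/8018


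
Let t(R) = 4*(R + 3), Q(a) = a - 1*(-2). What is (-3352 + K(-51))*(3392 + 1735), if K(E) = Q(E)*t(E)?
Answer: 31049112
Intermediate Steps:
Q(a) = 2 + a (Q(a) = a + 2 = 2 + a)
t(R) = 12 + 4*R (t(R) = 4*(3 + R) = 12 + 4*R)
K(E) = (2 + E)*(12 + 4*E)
(-3352 + K(-51))*(3392 + 1735) = (-3352 + 4*(2 - 51)*(3 - 51))*(3392 + 1735) = (-3352 + 4*(-49)*(-48))*5127 = (-3352 + 9408)*5127 = 6056*5127 = 31049112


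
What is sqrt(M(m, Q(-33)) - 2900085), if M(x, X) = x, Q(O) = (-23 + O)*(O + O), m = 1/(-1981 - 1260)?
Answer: I*sqrt(30462727750126)/3241 ≈ 1703.0*I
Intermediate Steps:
m = -1/3241 (m = 1/(-3241) = -1/3241 ≈ -0.00030855)
Q(O) = 2*O*(-23 + O) (Q(O) = (-23 + O)*(2*O) = 2*O*(-23 + O))
sqrt(M(m, Q(-33)) - 2900085) = sqrt(-1/3241 - 2900085) = sqrt(-9399175486/3241) = I*sqrt(30462727750126)/3241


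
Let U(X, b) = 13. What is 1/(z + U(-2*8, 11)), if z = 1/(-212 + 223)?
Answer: 11/144 ≈ 0.076389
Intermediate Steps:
z = 1/11 ≈ 0.090909
1/(z + U(-2*8, 11)) = 1/(1/11 + 13) = 1/(144/11) = 11/144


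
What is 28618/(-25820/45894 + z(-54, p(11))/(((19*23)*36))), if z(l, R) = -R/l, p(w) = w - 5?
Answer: -30993483222216/609292711 ≈ -50868.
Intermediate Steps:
p(w) = -5 + w
z(l, R) = -R/l
28618/(-25820/45894 + z(-54, p(11))/(((19*23)*36))) = 28618/(-25820/45894 + (-1*(-5 + 11)/(-54))/(((19*23)*36))) = 28618/(-25820*1/45894 + (-1*6*(-1/54))/((437*36))) = 28618/(-12910/22947 + (⅑)/15732) = 28618/(-12910/22947 + (⅑)*(1/15732)) = 28618/(-12910/22947 + 1/141588) = 28618/(-609292711/1083006612) = 28618*(-1083006612/609292711) = -30993483222216/609292711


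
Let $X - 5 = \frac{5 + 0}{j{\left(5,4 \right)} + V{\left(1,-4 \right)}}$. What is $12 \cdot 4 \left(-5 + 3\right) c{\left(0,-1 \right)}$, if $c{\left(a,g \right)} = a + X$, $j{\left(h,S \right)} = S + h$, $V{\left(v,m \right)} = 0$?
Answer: $- \frac{1600}{3} \approx -533.33$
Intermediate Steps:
$X = \frac{50}{9}$ ($X = 5 + \frac{5 + 0}{\left(4 + 5\right) + 0} = 5 + \frac{5}{9 + 0} = 5 + \frac{5}{9} = \frac{50}{9} \approx 5.5556$)
$c{\left(a,g \right)} = \frac{50}{9} + a$ ($c{\left(a,g \right)} = a + \frac{50}{9} = \frac{50}{9} + a$)
$12 \cdot 4 \left(-5 + 3\right) c{\left(0,-1 \right)} = 12 \cdot 4 \left(-5 + 3\right) \left(\frac{50}{9} + 0\right) = 12 \cdot 4 \left(-2\right) \frac{50}{9} = 12 \left(-8\right) \frac{50}{9} = \left(-96\right) \frac{50}{9} = - \frac{1600}{3}$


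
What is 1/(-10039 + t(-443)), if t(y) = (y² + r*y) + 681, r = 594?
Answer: -1/76251 ≈ -1.3115e-5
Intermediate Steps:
t(y) = 681 + y² + 594*y (t(y) = (y² + 594*y) + 681 = 681 + y² + 594*y)
1/(-10039 + t(-443)) = 1/(-10039 + (681 + (-443)² + 594*(-443))) = 1/(-10039 + (681 + 196249 - 263142)) = 1/(-10039 - 66212) = 1/(-76251) = -1/76251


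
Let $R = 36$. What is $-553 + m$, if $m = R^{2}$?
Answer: $743$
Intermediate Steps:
$m = 1296$ ($m = 36^{2} = 1296$)
$-553 + m = -553 + 1296 = 743$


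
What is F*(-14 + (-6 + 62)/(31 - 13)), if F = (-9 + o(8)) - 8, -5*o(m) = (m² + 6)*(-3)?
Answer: -2450/9 ≈ -272.22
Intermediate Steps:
o(m) = 18/5 + 3*m²/5 (o(m) = -(m² + 6)*(-3)/5 = -(6 + m²)*(-3)/5 = -(-18 - 3*m²)/5 = 18/5 + 3*m²/5)
F = 25 (F = (-9 + (18/5 + (⅗)*8²)) - 8 = (-9 + (18/5 + (⅗)*64)) - 8 = (-9 + (18/5 + 192/5)) - 8 = (-9 + 42) - 8 = 33 - 8 = 25)
F*(-14 + (-6 + 62)/(31 - 13)) = 25*(-14 + (-6 + 62)/(31 - 13)) = 25*(-14 + 56/18) = 25*(-14 + 56*(1/18)) = 25*(-14 + 28/9) = 25*(-98/9) = -2450/9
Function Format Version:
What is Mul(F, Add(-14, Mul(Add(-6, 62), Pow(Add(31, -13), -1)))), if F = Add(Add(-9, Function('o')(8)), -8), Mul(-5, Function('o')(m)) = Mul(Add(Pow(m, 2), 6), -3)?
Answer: Rational(-2450, 9) ≈ -272.22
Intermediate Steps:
Function('o')(m) = Add(Rational(18, 5), Mul(Rational(3, 5), Pow(m, 2))) (Function('o')(m) = Mul(Rational(-1, 5), Mul(Add(Pow(m, 2), 6), -3)) = Mul(Rational(-1, 5), Mul(Add(6, Pow(m, 2)), -3)) = Mul(Rational(-1, 5), Add(-18, Mul(-3, Pow(m, 2)))) = Add(Rational(18, 5), Mul(Rational(3, 5), Pow(m, 2))))
F = 25 (F = Add(Add(-9, Add(Rational(18, 5), Mul(Rational(3, 5), Pow(8, 2)))), -8) = Add(Add(-9, Add(Rational(18, 5), Mul(Rational(3, 5), 64))), -8) = Add(Add(-9, Add(Rational(18, 5), Rational(192, 5))), -8) = Add(Add(-9, 42), -8) = Add(33, -8) = 25)
Mul(F, Add(-14, Mul(Add(-6, 62), Pow(Add(31, -13), -1)))) = Mul(25, Add(-14, Mul(Add(-6, 62), Pow(Add(31, -13), -1)))) = Mul(25, Add(-14, Mul(56, Pow(18, -1)))) = Mul(25, Add(-14, Mul(56, Rational(1, 18)))) = Mul(25, Add(-14, Rational(28, 9))) = Mul(25, Rational(-98, 9)) = Rational(-2450, 9)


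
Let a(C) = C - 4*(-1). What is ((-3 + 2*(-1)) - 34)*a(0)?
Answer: -156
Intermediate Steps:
a(C) = 4 + C (a(C) = C + 4 = 4 + C)
((-3 + 2*(-1)) - 34)*a(0) = ((-3 + 2*(-1)) - 34)*(4 + 0) = ((-3 - 2) - 34)*4 = (-5 - 34)*4 = -39*4 = -156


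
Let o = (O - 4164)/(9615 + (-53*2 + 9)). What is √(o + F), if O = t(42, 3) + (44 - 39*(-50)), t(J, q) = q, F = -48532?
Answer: 3*I*√488516365986/9518 ≈ 220.3*I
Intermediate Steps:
O = 1997 (O = 3 + (44 - 39*(-50)) = 3 + (44 + 1950) = 3 + 1994 = 1997)
o = -2167/9518 (o = (1997 - 4164)/(9615 + (-53*2 + 9)) = -2167/(9615 + (-106 + 9)) = -2167/(9615 - 97) = -2167/9518 ≈ -0.22767)
√(o + F) = √(-2167/9518 - 48532) = √(-461929743/9518) = 3*I*√488516365986/9518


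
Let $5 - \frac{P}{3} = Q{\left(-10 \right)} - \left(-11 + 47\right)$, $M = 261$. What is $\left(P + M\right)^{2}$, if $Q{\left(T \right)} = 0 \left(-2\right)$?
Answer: $147456$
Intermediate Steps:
$Q{\left(T \right)} = 0$
$P = 123$ ($P = 15 - 3 \left(0 - \left(-11 + 47\right)\right) = 15 - 3 \left(0 - 36\right) = 15 - -108 = 15 + 108 = 123$)
$\left(P + M\right)^{2} = \left(123 + 261\right)^{2} = 384^{2} = 147456$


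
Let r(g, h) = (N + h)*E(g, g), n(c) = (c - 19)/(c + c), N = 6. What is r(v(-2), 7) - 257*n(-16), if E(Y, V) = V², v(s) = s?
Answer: -7331/32 ≈ -229.09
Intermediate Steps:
n(c) = (-19 + c)/(2*c) (n(c) = (-19 + c)/((2*c)) = (-19 + c)*(1/(2*c)) = (-19 + c)/(2*c))
r(g, h) = g²*(6 + h) (r(g, h) = (6 + h)*g² = g²*(6 + h))
r(v(-2), 7) - 257*n(-16) = (-2)²*(6 + 7) - 257*(-19 - 16)/(2*(-16)) = 4*13 - 257*(-1)*(-35)/(2*16) = 52 - 257*35/32 = 52 - 8995/32 = -7331/32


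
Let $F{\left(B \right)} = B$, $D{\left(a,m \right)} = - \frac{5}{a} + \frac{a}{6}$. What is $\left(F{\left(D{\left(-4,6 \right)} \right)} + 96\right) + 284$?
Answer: $\frac{4567}{12} \approx 380.58$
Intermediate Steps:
$D{\left(a,m \right)} = - \frac{5}{a} + \frac{a}{6}$ ($D{\left(a,m \right)} = - \frac{5}{a} + a \frac{1}{6} = - \frac{5}{a} + \frac{a}{6}$)
$\left(F{\left(D{\left(-4,6 \right)} \right)} + 96\right) + 284 = \left(\left(- \frac{5}{-4} + \frac{1}{6} \left(-4\right)\right) + 96\right) + 284 = \left(\left(\left(-5\right) \left(- \frac{1}{4}\right) - \frac{2}{3}\right) + 96\right) + 284 = \left(\left(\frac{5}{4} - \frac{2}{3}\right) + 96\right) + 284 = \left(\frac{7}{12} + 96\right) + 284 = \frac{1159}{12} + 284 = \frac{4567}{12}$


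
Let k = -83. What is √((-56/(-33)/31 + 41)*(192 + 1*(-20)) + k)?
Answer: √7303114137/1023 ≈ 83.537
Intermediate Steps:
√((-56/(-33)/31 + 41)*(192 + 1*(-20)) + k) = √((-56/(-33)/31 + 41)*(192 + 1*(-20)) - 83) = √((-56*(-1/33)*(1/31) + 41)*(192 - 20) - 83) = √(((56/33)*(1/31) + 41)*172 - 83) = √((56/1023 + 41)*172 - 83) = √((41999/1023)*172 - 83) = √(7223828/1023 - 83) = √(7138919/1023) = √7303114137/1023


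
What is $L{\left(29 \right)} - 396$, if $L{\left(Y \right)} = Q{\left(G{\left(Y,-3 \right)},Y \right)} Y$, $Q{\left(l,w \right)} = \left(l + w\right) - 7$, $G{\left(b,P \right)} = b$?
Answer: $1083$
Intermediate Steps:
$Q{\left(l,w \right)} = -7 + l + w$
$L{\left(Y \right)} = Y \left(-7 + 2 Y\right)$ ($L{\left(Y \right)} = \left(-7 + Y + Y\right) Y = \left(-7 + 2 Y\right) Y = Y \left(-7 + 2 Y\right)$)
$L{\left(29 \right)} - 396 = 29 \left(-7 + 2 \cdot 29\right) - 396 = 29 \left(-7 + 58\right) - 396 = 29 \cdot 51 - 396 = 1479 - 396 = 1083$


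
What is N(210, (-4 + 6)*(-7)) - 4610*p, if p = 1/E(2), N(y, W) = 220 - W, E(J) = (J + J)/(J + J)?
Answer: -4376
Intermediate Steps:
E(J) = 1 (E(J) = (2*J)/((2*J)) = (2*J)*(1/(2*J)) = 1)
p = 1 (p = 1/1 = 1)
N(210, (-4 + 6)*(-7)) - 4610*p = (220 - (-4 + 6)*(-7)) - 4610 = (220 - 2*(-7)) - 1*4610 = (220 - 1*(-14)) - 4610 = (220 + 14) - 4610 = 234 - 4610 = -4376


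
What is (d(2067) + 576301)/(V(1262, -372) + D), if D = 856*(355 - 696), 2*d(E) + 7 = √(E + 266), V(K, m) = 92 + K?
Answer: -1152595/581084 - √2333/581084 ≈ -1.9836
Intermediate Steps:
d(E) = -7/2 + √(266 + E)/2 (d(E) = -7/2 + √(E + 266)/2 = -7/2 + √(266 + E)/2)
D = -291896 (D = 856*(-341) = -291896)
(d(2067) + 576301)/(V(1262, -372) + D) = ((-7/2 + √(266 + 2067)/2) + 576301)/((92 + 1262) - 291896) = ((-7/2 + √2333/2) + 576301)/(1354 - 291896) = (1152595/2 + √2333/2)/(-290542) = (1152595/2 + √2333/2)*(-1/290542) = -1152595/581084 - √2333/581084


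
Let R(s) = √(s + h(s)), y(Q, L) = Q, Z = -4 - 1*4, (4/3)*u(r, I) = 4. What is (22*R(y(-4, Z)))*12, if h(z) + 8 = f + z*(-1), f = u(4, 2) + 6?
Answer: 264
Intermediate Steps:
u(r, I) = 3 (u(r, I) = (¾)*4 = 3)
Z = -8 (Z = -4 - 4 = -8)
f = 9 (f = 3 + 6 = 9)
h(z) = 1 - z (h(z) = -8 + (9 + z*(-1)) = -8 + (9 - z) = 1 - z)
R(s) = 1 (R(s) = √(s + (1 - s)) = √1 = 1)
(22*R(y(-4, Z)))*12 = (22*1)*12 = 22*12 = 264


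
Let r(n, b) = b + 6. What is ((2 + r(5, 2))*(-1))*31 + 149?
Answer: -161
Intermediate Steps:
r(n, b) = 6 + b
((2 + r(5, 2))*(-1))*31 + 149 = ((2 + (6 + 2))*(-1))*31 + 149 = ((2 + 8)*(-1))*31 + 149 = (10*(-1))*31 + 149 = -10*31 + 149 = -310 + 149 = -161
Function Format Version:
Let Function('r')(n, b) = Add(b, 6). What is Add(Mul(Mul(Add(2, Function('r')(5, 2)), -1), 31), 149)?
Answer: -161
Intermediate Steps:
Function('r')(n, b) = Add(6, b)
Add(Mul(Mul(Add(2, Function('r')(5, 2)), -1), 31), 149) = Add(Mul(Mul(Add(2, Add(6, 2)), -1), 31), 149) = Add(Mul(Mul(Add(2, 8), -1), 31), 149) = Add(Mul(Mul(10, -1), 31), 149) = Add(Mul(-10, 31), 149) = Add(-310, 149) = -161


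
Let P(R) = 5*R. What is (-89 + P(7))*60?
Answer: -3240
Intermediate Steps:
(-89 + P(7))*60 = (-89 + 5*7)*60 = (-89 + 35)*60 = -54*60 = -3240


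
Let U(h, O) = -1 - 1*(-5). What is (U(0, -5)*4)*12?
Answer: 192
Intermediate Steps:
U(h, O) = 4 (U(h, O) = -1 + 5 = 4)
(U(0, -5)*4)*12 = (4*4)*12 = 16*12 = 192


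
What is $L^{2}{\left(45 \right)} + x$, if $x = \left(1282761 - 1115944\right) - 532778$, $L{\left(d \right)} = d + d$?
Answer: $-357861$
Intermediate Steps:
$L{\left(d \right)} = 2 d$
$x = -365961$ ($x = 166817 - 532778 = -365961$)
$L^{2}{\left(45 \right)} + x = \left(2 \cdot 45\right)^{2} - 365961 = 90^{2} - 365961 = 8100 - 365961 = -357861$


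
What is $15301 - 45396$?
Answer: $-30095$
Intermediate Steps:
$15301 - 45396 = -30095$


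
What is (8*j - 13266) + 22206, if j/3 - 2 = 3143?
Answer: 84420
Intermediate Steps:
j = 9435 (j = 6 + 3*3143 = 6 + 9429 = 9435)
(8*j - 13266) + 22206 = (8*9435 - 13266) + 22206 = (75480 - 13266) + 22206 = 62214 + 22206 = 84420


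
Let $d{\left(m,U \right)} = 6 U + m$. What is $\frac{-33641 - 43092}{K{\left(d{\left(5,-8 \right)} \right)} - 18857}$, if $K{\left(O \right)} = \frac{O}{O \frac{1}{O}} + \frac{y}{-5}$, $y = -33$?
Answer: $\frac{383665}{94467} \approx 4.0614$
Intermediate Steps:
$d{\left(m,U \right)} = m + 6 U$
$K{\left(O \right)} = \frac{33}{5} + O$ ($K{\left(O \right)} = \frac{O}{O \frac{1}{O}} - \frac{33}{-5} = \frac{O}{1} - - \frac{33}{5} = O 1 + \frac{33}{5} = O + \frac{33}{5} = \frac{33}{5} + O$)
$\frac{-33641 - 43092}{K{\left(d{\left(5,-8 \right)} \right)} - 18857} = \frac{-33641 - 43092}{\left(\frac{33}{5} + \left(5 + 6 \left(-8\right)\right)\right) - 18857} = - \frac{76733}{\left(\frac{33}{5} + \left(5 - 48\right)\right) - 18857} = - \frac{76733}{\left(\frac{33}{5} - 43\right) - 18857} = - \frac{76733}{- \frac{182}{5} - 18857} = - \frac{76733}{- \frac{94467}{5}} = \left(-76733\right) \left(- \frac{5}{94467}\right) = \frac{383665}{94467}$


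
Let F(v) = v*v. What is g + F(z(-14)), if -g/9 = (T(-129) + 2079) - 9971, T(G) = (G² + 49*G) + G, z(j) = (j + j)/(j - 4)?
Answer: -1675775/81 ≈ -20689.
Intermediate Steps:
z(j) = 2*j/(-4 + j) (z(j) = (2*j)/(-4 + j) = 2*j/(-4 + j))
F(v) = v²
T(G) = G² + 50*G
g = -20691 (g = -9*((-129*(50 - 129) + 2079) - 9971) = -9*((-129*(-79) + 2079) - 9971) = -9*((10191 + 2079) - 9971) = -9*(12270 - 9971) = -9*2299 = -20691)
g + F(z(-14)) = -20691 + (2*(-14)/(-4 - 14))² = -20691 + (2*(-14)/(-18))² = -20691 + (2*(-14)*(-1/18))² = -20691 + (14/9)² = -20691 + 196/81 = -1675775/81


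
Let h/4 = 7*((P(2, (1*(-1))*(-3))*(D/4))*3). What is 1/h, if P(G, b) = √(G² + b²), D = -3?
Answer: -√13/819 ≈ -0.0044024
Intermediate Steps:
h = -63*√13 (h = 4*(7*((√(2² + ((1*(-1))*(-3))²)*(-3/4))*3)) = 4*(7*((√(4 + (-1*(-3))²)*(-3*¼))*3)) = 4*(7*((√(4 + 3²)*(-¾))*3)) = 4*(7*((√(4 + 9)*(-¾))*3)) = 4*(7*((√13*(-¾))*3)) = 4*(7*(-3*√13/4*3)) = 4*(7*(-9*√13/4)) = 4*(-63*√13/4) = -63*√13 ≈ -227.15)
1/h = 1/(-63*√13) = -√13/819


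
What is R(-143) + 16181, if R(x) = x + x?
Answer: 15895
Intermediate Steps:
R(x) = 2*x
R(-143) + 16181 = 2*(-143) + 16181 = -286 + 16181 = 15895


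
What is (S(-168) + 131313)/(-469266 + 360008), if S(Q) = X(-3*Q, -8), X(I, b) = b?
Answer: -131305/109258 ≈ -1.2018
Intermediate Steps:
S(Q) = -8
(S(-168) + 131313)/(-469266 + 360008) = (-8 + 131313)/(-469266 + 360008) = 131305/(-109258) = 131305*(-1/109258) = -131305/109258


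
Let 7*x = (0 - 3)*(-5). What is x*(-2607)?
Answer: -39105/7 ≈ -5586.4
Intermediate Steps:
x = 15/7 (x = ((0 - 3)*(-5))/7 = (-3*(-5))/7 = (⅐)*15 = 15/7 ≈ 2.1429)
x*(-2607) = (15/7)*(-2607) = -39105/7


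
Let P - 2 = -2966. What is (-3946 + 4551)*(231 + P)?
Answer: -1653465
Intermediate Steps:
P = -2964 (P = 2 - 2966 = -2964)
(-3946 + 4551)*(231 + P) = (-3946 + 4551)*(231 - 2964) = 605*(-2733) = -1653465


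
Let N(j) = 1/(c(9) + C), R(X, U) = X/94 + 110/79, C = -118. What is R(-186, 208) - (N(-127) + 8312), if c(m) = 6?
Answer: -3456835183/415856 ≈ -8312.6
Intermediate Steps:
R(X, U) = 110/79 + X/94 (R(X, U) = X*(1/94) + 110*(1/79) = X/94 + 110/79 = 110/79 + X/94)
N(j) = -1/112 (N(j) = 1/(6 - 118) = 1/(-112) = -1/112)
R(-186, 208) - (N(-127) + 8312) = (110/79 + (1/94)*(-186)) - (-1/112 + 8312) = (110/79 - 93/47) - 1*930943/112 = -2177/3713 - 930943/112 = -3456835183/415856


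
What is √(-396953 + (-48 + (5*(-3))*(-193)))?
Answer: I*√394106 ≈ 627.78*I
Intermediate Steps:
√(-396953 + (-48 + (5*(-3))*(-193))) = √(-396953 + (-48 - 15*(-193))) = √(-396953 + (-48 + 2895)) = √(-396953 + 2847) = √(-394106) = I*√394106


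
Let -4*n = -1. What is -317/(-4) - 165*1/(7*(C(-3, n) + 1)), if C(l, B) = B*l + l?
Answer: 2459/28 ≈ 87.821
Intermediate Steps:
n = 1/4 (n = -1/4*(-1) = 1/4 ≈ 0.25000)
C(l, B) = l + B*l
-317/(-4) - 165*1/(7*(C(-3, n) + 1)) = -317/(-4) - 165*1/(7*(-3*(1 + 1/4) + 1)) = -317*(-1/4) - 165*1/(7*(-3*5/4 + 1)) = 317/4 - 165*1/(7*(-15/4 + 1)) = 317/4 - 165/(7*(-11/4)) = 317/4 - 165/(-77/4) = 317/4 - 165*(-4/77) = 317/4 + 60/7 = 2459/28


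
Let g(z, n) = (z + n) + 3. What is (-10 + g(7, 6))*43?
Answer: 258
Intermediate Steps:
g(z, n) = 3 + n + z (g(z, n) = (n + z) + 3 = 3 + n + z)
(-10 + g(7, 6))*43 = (-10 + (3 + 6 + 7))*43 = (-10 + 16)*43 = 6*43 = 258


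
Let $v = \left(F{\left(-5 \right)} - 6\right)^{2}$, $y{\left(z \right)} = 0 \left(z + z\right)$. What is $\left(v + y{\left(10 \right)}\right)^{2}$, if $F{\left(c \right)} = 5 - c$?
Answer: $256$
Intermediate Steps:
$y{\left(z \right)} = 0$ ($y{\left(z \right)} = 0 \cdot 2 z = 0$)
$v = 16$ ($v = \left(\left(5 - -5\right) - 6\right)^{2} = \left(\left(5 + 5\right) - 6\right)^{2} = \left(10 - 6\right)^{2} = 4^{2} = 16$)
$\left(v + y{\left(10 \right)}\right)^{2} = \left(16 + 0\right)^{2} = 16^{2} = 256$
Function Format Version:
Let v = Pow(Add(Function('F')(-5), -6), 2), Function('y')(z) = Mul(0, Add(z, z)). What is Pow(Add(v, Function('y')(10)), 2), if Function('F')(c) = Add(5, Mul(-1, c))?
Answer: 256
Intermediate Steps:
Function('y')(z) = 0 (Function('y')(z) = Mul(0, Mul(2, z)) = 0)
v = 16 (v = Pow(Add(Add(5, Mul(-1, -5)), -6), 2) = Pow(Add(Add(5, 5), -6), 2) = Pow(Add(10, -6), 2) = Pow(4, 2) = 16)
Pow(Add(v, Function('y')(10)), 2) = Pow(Add(16, 0), 2) = Pow(16, 2) = 256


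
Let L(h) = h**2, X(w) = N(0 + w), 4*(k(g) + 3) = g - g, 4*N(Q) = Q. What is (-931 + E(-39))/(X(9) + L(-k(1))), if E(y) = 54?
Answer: -3508/45 ≈ -77.956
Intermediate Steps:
N(Q) = Q/4
k(g) = -3 (k(g) = -3 + (g - g)/4 = -3 + (1/4)*0 = -3 + 0 = -3)
X(w) = w/4 (X(w) = (0 + w)/4 = w/4)
(-931 + E(-39))/(X(9) + L(-k(1))) = (-931 + 54)/((1/4)*9 + (-1*(-3))**2) = -877/(9/4 + 3**2) = -877/(9/4 + 9) = -877/45/4 = -877*4/45 = -3508/45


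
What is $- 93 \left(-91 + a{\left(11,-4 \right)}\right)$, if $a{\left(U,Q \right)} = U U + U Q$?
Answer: $1302$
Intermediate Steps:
$a{\left(U,Q \right)} = U^{2} + Q U$
$- 93 \left(-91 + a{\left(11,-4 \right)}\right) = - 93 \left(-91 + 11 \left(-4 + 11\right)\right) = - 93 \left(-91 + 11 \cdot 7\right) = - 93 \left(-91 + 77\right) = \left(-93\right) \left(-14\right) = 1302$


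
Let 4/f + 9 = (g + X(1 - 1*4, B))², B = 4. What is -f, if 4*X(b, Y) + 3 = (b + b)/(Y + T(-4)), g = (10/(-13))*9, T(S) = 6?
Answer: -67600/882189 ≈ -0.076628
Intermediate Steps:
g = -90/13 (g = (10*(-1/13))*9 = -10/13*9 = -90/13 ≈ -6.9231)
X(b, Y) = -¾ + b/(2*(6 + Y)) (X(b, Y) = -¾ + ((b + b)/(Y + 6))/4 = -¾ + ((2*b)/(6 + Y))/4 = -¾ + (2*b/(6 + Y))/4 = -¾ + b/(2*(6 + Y)))
f = 67600/882189 (f = 4/(-9 + (-90/13 + (-18 - 3*4 + 2*(1 - 1*4))/(4*(6 + 4)))²) = 4/(-9 + (-90/13 + (¼)*(-18 - 12 + 2*(1 - 4))/10)²) = 4/(-9 + (-90/13 + (¼)*(⅒)*(-18 - 12 + 2*(-3)))²) = 4/(-9 + (-90/13 + (¼)*(⅒)*(-18 - 12 - 6))²) = 4/(-9 + (-90/13 + (¼)*(⅒)*(-36))²) = 4/(-9 + (-90/13 - 9/10)²) = 4/(-9 + (-1017/130)²) = 4/(-9 + 1034289/16900) = 4/(882189/16900) = 4*(16900/882189) = 67600/882189 ≈ 0.076628)
-f = -1*67600/882189 = -67600/882189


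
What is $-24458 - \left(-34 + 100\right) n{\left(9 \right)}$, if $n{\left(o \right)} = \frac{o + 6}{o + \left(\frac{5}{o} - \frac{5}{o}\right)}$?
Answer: $-24568$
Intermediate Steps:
$n{\left(o \right)} = \frac{6 + o}{o}$ ($n{\left(o \right)} = \frac{6 + o}{o + 0} = \frac{6 + o}{o}$)
$-24458 - \left(-34 + 100\right) n{\left(9 \right)} = -24458 - \left(-34 + 100\right) \frac{6 + 9}{9} = -24458 - 66 \cdot \frac{1}{9} \cdot 15 = -24458 - 66 \cdot \frac{5}{3} = -24458 - 110 = -24568$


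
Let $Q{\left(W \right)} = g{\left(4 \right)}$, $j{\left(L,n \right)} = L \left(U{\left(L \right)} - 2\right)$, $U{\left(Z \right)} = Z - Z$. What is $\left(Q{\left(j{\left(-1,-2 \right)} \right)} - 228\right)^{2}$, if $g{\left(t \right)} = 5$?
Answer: $49729$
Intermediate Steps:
$U{\left(Z \right)} = 0$
$j{\left(L,n \right)} = - 2 L$ ($j{\left(L,n \right)} = L \left(0 - 2\right) = L \left(-2\right) = - 2 L$)
$Q{\left(W \right)} = 5$
$\left(Q{\left(j{\left(-1,-2 \right)} \right)} - 228\right)^{2} = \left(5 - 228\right)^{2} = \left(-223\right)^{2} = 49729$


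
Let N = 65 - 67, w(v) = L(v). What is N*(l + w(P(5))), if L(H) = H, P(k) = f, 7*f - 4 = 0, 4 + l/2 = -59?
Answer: 1756/7 ≈ 250.86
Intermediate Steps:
l = -126 (l = -8 + 2*(-59) = -8 - 118 = -126)
f = 4/7 (f = 4/7 + (⅐)*0 = 4/7 + 0 = 4/7 ≈ 0.57143)
P(k) = 4/7
w(v) = v
N = -2
N*(l + w(P(5))) = -2*(-126 + 4/7) = -2*(-878/7) = 1756/7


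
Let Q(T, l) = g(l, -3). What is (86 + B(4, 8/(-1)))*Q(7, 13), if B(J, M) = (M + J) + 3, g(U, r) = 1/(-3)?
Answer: -85/3 ≈ -28.333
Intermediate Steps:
g(U, r) = -1/3 (g(U, r) = 1*(-1/3) = -1/3)
Q(T, l) = -1/3
B(J, M) = 3 + J + M (B(J, M) = (J + M) + 3 = 3 + J + M)
(86 + B(4, 8/(-1)))*Q(7, 13) = (86 + (3 + 4 + 8/(-1)))*(-1/3) = (86 + (3 + 4 + 8*(-1)))*(-1/3) = (86 + (3 + 4 - 8))*(-1/3) = (86 - 1)*(-1/3) = 85*(-1/3) = -85/3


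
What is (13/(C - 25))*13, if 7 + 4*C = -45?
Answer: -169/38 ≈ -4.4474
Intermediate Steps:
C = -13 (C = -7/4 + (1/4)*(-45) = -7/4 - 45/4 = -13)
(13/(C - 25))*13 = (13/(-13 - 25))*13 = (13/(-38))*13 = -1/38*13*13 = -13/38*13 = -169/38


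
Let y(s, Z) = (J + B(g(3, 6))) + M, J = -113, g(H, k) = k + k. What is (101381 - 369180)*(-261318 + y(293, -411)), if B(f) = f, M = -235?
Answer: 70070679546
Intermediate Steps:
g(H, k) = 2*k
y(s, Z) = -336 (y(s, Z) = (-113 + 2*6) - 235 = (-113 + 12) - 235 = -101 - 235 = -336)
(101381 - 369180)*(-261318 + y(293, -411)) = (101381 - 369180)*(-261318 - 336) = -267799*(-261654) = 70070679546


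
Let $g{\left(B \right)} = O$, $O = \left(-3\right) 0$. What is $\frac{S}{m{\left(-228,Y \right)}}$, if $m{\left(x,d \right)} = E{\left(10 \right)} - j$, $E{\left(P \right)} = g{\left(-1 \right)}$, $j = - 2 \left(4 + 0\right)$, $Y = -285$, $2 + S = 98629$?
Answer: $\frac{98627}{8} \approx 12328.0$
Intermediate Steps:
$S = 98627$ ($S = -2 + 98629 = 98627$)
$O = 0$
$g{\left(B \right)} = 0$
$j = -8$ ($j = \left(-2\right) 4 = -8$)
$E{\left(P \right)} = 0$
$m{\left(x,d \right)} = 8$ ($m{\left(x,d \right)} = 0 - -8 = 0 + 8 = 8$)
$\frac{S}{m{\left(-228,Y \right)}} = \frac{98627}{8}$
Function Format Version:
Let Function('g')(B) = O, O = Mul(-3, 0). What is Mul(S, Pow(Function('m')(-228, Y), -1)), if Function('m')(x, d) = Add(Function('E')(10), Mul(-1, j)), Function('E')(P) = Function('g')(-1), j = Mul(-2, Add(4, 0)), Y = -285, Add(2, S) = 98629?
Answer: Rational(98627, 8) ≈ 12328.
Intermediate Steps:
S = 98627 (S = Add(-2, 98629) = 98627)
O = 0
Function('g')(B) = 0
j = -8 (j = Mul(-2, 4) = -8)
Function('E')(P) = 0
Function('m')(x, d) = 8 (Function('m')(x, d) = Add(0, Mul(-1, -8)) = Add(0, 8) = 8)
Mul(S, Pow(Function('m')(-228, Y), -1)) = Mul(98627, Pow(8, -1)) = Mul(98627, Rational(1, 8)) = Rational(98627, 8)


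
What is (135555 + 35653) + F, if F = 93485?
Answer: 264693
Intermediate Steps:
(135555 + 35653) + F = (135555 + 35653) + 93485 = 171208 + 93485 = 264693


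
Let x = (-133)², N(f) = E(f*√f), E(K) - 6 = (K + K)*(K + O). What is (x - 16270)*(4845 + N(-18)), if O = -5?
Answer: -9667647 + 766260*I*√2 ≈ -9.6676e+6 + 1.0837e+6*I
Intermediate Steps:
E(K) = 6 + 2*K*(-5 + K) (E(K) = 6 + (K + K)*(K - 5) = 6 + (2*K)*(-5 + K) = 6 + 2*K*(-5 + K))
N(f) = 6 - 10*f^(3/2) + 2*f³ (N(f) = 6 - 10*f*√f + 2*(f*√f)² = 6 - 10*f^(3/2) + 2*(f^(3/2))² = 6 - 10*f^(3/2) + 2*f³)
x = 17689
(x - 16270)*(4845 + N(-18)) = (17689 - 16270)*(4845 + (6 - (-540)*I*√2 + 2*(-18)³)) = 1419*(4845 + (6 - (-540)*I*√2 + 2*(-5832))) = 1419*(4845 + (6 + 540*I*√2 - 11664)) = 1419*(4845 + (-11658 + 540*I*√2)) = 1419*(-6813 + 540*I*√2) = -9667647 + 766260*I*√2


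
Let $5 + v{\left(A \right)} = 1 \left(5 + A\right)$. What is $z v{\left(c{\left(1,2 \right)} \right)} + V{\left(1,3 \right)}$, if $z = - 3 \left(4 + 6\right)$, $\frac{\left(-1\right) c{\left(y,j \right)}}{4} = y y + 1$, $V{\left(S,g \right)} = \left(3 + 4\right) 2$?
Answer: $254$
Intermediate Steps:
$V{\left(S,g \right)} = 14$ ($V{\left(S,g \right)} = 7 \cdot 2 = 14$)
$c{\left(y,j \right)} = -4 - 4 y^{2}$ ($c{\left(y,j \right)} = - 4 \left(y y + 1\right) = - 4 \left(y^{2} + 1\right) = - 4 \left(1 + y^{2}\right) = -4 - 4 y^{2}$)
$z = -30$ ($z = \left(-3\right) 10 = -30$)
$v{\left(A \right)} = A$ ($v{\left(A \right)} = -5 + 1 \left(5 + A\right) = -5 + \left(5 + A\right) = A$)
$z v{\left(c{\left(1,2 \right)} \right)} + V{\left(1,3 \right)} = - 30 \left(-4 - 4 \cdot 1^{2}\right) + 14 = - 30 \left(-4 - 4\right) + 14 = \left(-30\right) \left(-8\right) + 14 = 240 + 14 = 254$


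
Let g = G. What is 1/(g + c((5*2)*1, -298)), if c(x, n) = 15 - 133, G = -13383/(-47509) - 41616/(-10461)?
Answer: -15060353/1712966075 ≈ -0.0087920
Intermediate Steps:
G = 64155579/15060353 (G = -13383*(-1/47509) - 41616*(-1/10461) = 13383/47509 + 13872/3487 = 64155579/15060353 ≈ 4.2599)
c(x, n) = -118
g = 64155579/15060353 ≈ 4.2599
1/(g + c((5*2)*1, -298)) = 1/(64155579/15060353 - 118) = 1/(-1712966075/15060353) = -15060353/1712966075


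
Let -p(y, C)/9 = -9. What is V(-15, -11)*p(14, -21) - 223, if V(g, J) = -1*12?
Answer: -1195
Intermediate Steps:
p(y, C) = 81 (p(y, C) = -9*(-9) = 81)
V(g, J) = -12
V(-15, -11)*p(14, -21) - 223 = -12*81 - 223 = -972 - 223 = -1195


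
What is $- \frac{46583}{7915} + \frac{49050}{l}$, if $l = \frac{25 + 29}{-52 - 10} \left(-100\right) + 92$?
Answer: $\frac{5888262217}{21972040} \approx 267.99$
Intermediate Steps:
$l = \frac{5552}{31}$ ($l = \frac{54}{-52 - 10} \left(-100\right) + 92 = \frac{54}{-62} \left(-100\right) + 92 = 54 \left(- \frac{1}{62}\right) \left(-100\right) + 92 = \left(- \frac{27}{31}\right) \left(-100\right) + 92 = \frac{2700}{31} + 92 = \frac{5552}{31} \approx 179.1$)
$- \frac{46583}{7915} + \frac{49050}{l} = - \frac{46583}{7915} + \frac{49050}{\frac{5552}{31}} = \left(-46583\right) \frac{1}{7915} + 49050 \cdot \frac{31}{5552} = - \frac{46583}{7915} + \frac{760275}{2776} = \frac{5888262217}{21972040}$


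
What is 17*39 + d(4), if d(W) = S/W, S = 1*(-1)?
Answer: 2651/4 ≈ 662.75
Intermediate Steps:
S = -1
d(W) = -1/W
17*39 + d(4) = 17*39 - 1/4 = 663 - 1*¼ = 663 - ¼ = 2651/4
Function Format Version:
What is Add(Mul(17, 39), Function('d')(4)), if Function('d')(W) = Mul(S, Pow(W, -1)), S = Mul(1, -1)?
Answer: Rational(2651, 4) ≈ 662.75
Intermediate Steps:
S = -1
Function('d')(W) = Mul(-1, Pow(W, -1))
Add(Mul(17, 39), Function('d')(4)) = Add(Mul(17, 39), Mul(-1, Pow(4, -1))) = Add(663, Mul(-1, Rational(1, 4))) = Add(663, Rational(-1, 4)) = Rational(2651, 4)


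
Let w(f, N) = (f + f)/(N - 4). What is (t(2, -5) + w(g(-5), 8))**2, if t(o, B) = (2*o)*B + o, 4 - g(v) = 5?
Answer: 1369/4 ≈ 342.25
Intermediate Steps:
g(v) = -1 (g(v) = 4 - 1*5 = 4 - 5 = -1)
w(f, N) = 2*f/(-4 + N) (w(f, N) = (2*f)/(-4 + N) = 2*f/(-4 + N))
t(o, B) = o + 2*B*o (t(o, B) = 2*B*o + o = o + 2*B*o)
(t(2, -5) + w(g(-5), 8))**2 = (2*(1 + 2*(-5)) + 2*(-1)/(-4 + 8))**2 = (2*(1 - 10) + 2*(-1)/4)**2 = (2*(-9) + 2*(-1)*(1/4))**2 = (-18 - 1/2)**2 = (-37/2)**2 = 1369/4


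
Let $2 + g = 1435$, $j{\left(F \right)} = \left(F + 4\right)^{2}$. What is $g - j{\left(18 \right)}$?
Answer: $949$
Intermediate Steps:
$j{\left(F \right)} = \left(4 + F\right)^{2}$
$g = 1433$ ($g = -2 + 1435 = 1433$)
$g - j{\left(18 \right)} = 1433 - \left(4 + 18\right)^{2} = 1433 - 22^{2} = 1433 - 484 = 949$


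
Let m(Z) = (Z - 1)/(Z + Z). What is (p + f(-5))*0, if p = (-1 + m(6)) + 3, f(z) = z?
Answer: 0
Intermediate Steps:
m(Z) = (-1 + Z)/(2*Z) (m(Z) = (-1 + Z)/((2*Z)) = (-1 + Z)*(1/(2*Z)) = (-1 + Z)/(2*Z))
p = 29/12 (p = (-1 + (½)*(-1 + 6)/6) + 3 = (-1 + (½)*(⅙)*5) + 3 = (-1 + 5/12) + 3 = -7/12 + 3 = 29/12 ≈ 2.4167)
(p + f(-5))*0 = (29/12 - 5)*0 = -31/12*0 = 0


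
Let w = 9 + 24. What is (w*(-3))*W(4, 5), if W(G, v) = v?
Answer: -495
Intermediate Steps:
w = 33
(w*(-3))*W(4, 5) = (33*(-3))*5 = -99*5 = -495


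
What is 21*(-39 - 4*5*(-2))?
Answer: 21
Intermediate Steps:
21*(-39 - 4*5*(-2)) = 21*(-39 - 20*(-2)) = 21*(-39 + 40) = 21*1 = 21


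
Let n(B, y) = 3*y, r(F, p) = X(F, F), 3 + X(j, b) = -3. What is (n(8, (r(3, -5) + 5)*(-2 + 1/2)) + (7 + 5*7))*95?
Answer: 8835/2 ≈ 4417.5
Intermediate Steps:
X(j, b) = -6 (X(j, b) = -3 - 3 = -6)
r(F, p) = -6
(n(8, (r(3, -5) + 5)*(-2 + 1/2)) + (7 + 5*7))*95 = (3*((-6 + 5)*(-2 + 1/2)) + (7 + 5*7))*95 = (3*(-(-2 + ½)) + (7 + 35))*95 = (3*(-1*(-3/2)) + 42)*95 = (3*(3/2) + 42)*95 = (9/2 + 42)*95 = (93/2)*95 = 8835/2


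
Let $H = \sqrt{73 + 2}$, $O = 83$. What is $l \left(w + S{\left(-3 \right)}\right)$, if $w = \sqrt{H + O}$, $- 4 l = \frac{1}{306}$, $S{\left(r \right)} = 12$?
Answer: $- \frac{1}{102} - \frac{\sqrt{83 + 5 \sqrt{3}}}{1224} \approx -0.017626$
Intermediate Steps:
$l = - \frac{1}{1224}$ ($l = - \frac{1}{4 \cdot 306} = \left(- \frac{1}{4}\right) \frac{1}{306} = - \frac{1}{1224} \approx -0.00081699$)
$H = 5 \sqrt{3}$ ($H = \sqrt{75} = 5 \sqrt{3} \approx 8.6602$)
$w = \sqrt{83 + 5 \sqrt{3}}$ ($w = \sqrt{5 \sqrt{3} + 83} = \sqrt{83 + 5 \sqrt{3}} \approx 9.5739$)
$l \left(w + S{\left(-3 \right)}\right) = - \frac{\sqrt{83 + 5 \sqrt{3}} + 12}{1224} = - \frac{12 + \sqrt{83 + 5 \sqrt{3}}}{1224} = - \frac{1}{102} - \frac{\sqrt{83 + 5 \sqrt{3}}}{1224}$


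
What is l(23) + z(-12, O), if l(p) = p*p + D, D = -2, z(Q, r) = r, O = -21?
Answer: 506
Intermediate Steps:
l(p) = -2 + p**2 (l(p) = p*p - 2 = p**2 - 2 = -2 + p**2)
l(23) + z(-12, O) = (-2 + 23**2) - 21 = (-2 + 529) - 21 = 527 - 21 = 506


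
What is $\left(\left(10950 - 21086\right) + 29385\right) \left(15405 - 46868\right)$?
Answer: $-605631287$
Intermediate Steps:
$\left(\left(10950 - 21086\right) + 29385\right) \left(15405 - 46868\right) = \left(\left(10950 - 21086\right) + 29385\right) \left(-31463\right) = \left(-10136 + 29385\right) \left(-31463\right) = 19249 \left(-31463\right) = -605631287$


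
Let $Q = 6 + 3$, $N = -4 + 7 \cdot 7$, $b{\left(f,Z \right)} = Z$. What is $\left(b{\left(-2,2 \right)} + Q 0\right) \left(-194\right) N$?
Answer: $-17460$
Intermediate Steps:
$N = 45$ ($N = -4 + 49 = 45$)
$Q = 9$
$\left(b{\left(-2,2 \right)} + Q 0\right) \left(-194\right) N = \left(2 + 9 \cdot 0\right) \left(-194\right) 45 = \left(2 + 0\right) \left(-194\right) 45 = 2 \left(-194\right) 45 = \left(-388\right) 45 = -17460$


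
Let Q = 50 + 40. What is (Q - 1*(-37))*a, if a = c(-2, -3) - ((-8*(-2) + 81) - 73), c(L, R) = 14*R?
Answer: -8382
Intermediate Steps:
Q = 90
a = -66 (a = 14*(-3) - ((-8*(-2) + 81) - 73) = -42 - ((16 + 81) - 73) = -42 - (97 - 73) = -42 - 1*24 = -42 - 24 = -66)
(Q - 1*(-37))*a = (90 - 1*(-37))*(-66) = (90 + 37)*(-66) = 127*(-66) = -8382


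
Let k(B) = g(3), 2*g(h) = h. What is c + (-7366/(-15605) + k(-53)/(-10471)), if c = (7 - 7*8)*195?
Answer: -3122418928093/326799910 ≈ -9554.5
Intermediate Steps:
g(h) = h/2
k(B) = 3/2 (k(B) = (1/2)*3 = 3/2)
c = -9555 (c = (7 - 56)*195 = -49*195 = -9555)
c + (-7366/(-15605) + k(-53)/(-10471)) = -9555 + (-7366/(-15605) + (3/2)/(-10471)) = -9555 + (-7366*(-1/15605) + (3/2)*(-1/10471)) = -9555 + (7366/15605 - 3/20942) = -9555 + 154211957/326799910 = -3122418928093/326799910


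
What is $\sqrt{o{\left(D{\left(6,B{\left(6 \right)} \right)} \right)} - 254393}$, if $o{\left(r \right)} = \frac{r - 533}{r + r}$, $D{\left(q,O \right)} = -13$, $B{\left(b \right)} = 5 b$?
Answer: $2 i \sqrt{63593} \approx 504.35 i$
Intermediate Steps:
$o{\left(r \right)} = \frac{-533 + r}{2 r}$
$\sqrt{o{\left(D{\left(6,B{\left(6 \right)} \right)} \right)} - 254393} = \sqrt{\frac{-533 - 13}{2 \left(-13\right)} - 254393} = \sqrt{\frac{1}{2} \left(- \frac{1}{13}\right) \left(-546\right) - 254393} = \sqrt{21 - 254393} = \sqrt{-254372} = 2 i \sqrt{63593}$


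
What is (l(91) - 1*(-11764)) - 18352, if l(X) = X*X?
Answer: 1693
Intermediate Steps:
l(X) = X²
(l(91) - 1*(-11764)) - 18352 = (91² - 1*(-11764)) - 18352 = (8281 + 11764) - 18352 = 20045 - 18352 = 1693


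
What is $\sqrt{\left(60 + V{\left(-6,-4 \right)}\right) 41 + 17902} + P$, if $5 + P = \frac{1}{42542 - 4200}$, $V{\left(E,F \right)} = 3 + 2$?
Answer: $- \frac{191709}{38342} + \sqrt{20567} \approx 138.41$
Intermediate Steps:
$V{\left(E,F \right)} = 5$
$P = - \frac{191709}{38342}$ ($P = -5 + \frac{1}{42542 - 4200} = -5 + \frac{1}{38342} = - \frac{191709}{38342} \approx -5.0$)
$\sqrt{\left(60 + V{\left(-6,-4 \right)}\right) 41 + 17902} + P = \sqrt{\left(60 + 5\right) 41 + 17902} - \frac{191709}{38342} = \sqrt{65 \cdot 41 + 17902} - \frac{191709}{38342} = \sqrt{2665 + 17902} - \frac{191709}{38342} = \sqrt{20567} - \frac{191709}{38342} = - \frac{191709}{38342} + \sqrt{20567}$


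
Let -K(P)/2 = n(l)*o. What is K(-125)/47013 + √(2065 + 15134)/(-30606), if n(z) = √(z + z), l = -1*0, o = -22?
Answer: -7*√39/10202 ≈ -0.0042849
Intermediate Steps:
l = 0
n(z) = √2*√z (n(z) = √(2*z) = √2*√z)
K(P) = 0 (K(P) = -2*√2*√0*(-22) = -2*√2*0*(-22) = -0*(-22) = -2*0 = 0)
K(-125)/47013 + √(2065 + 15134)/(-30606) = 0/47013 + √(2065 + 15134)/(-30606) = 0*(1/47013) + √17199*(-1/30606) = 0 + (21*√39)*(-1/30606) = 0 - 7*√39/10202 = -7*√39/10202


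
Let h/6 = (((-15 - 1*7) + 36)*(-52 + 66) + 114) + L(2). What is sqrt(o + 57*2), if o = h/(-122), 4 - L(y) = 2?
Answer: sqrt(367098)/61 ≈ 9.9326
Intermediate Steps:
L(y) = 2 (L(y) = 4 - 1*2 = 4 - 2 = 2)
h = 1872 (h = 6*((((-15 - 1*7) + 36)*(-52 + 66) + 114) + 2) = 6*((((-15 - 7) + 36)*14 + 114) + 2) = 6*(((-22 + 36)*14 + 114) + 2) = 6*((14*14 + 114) + 2) = 6*((196 + 114) + 2) = 6*(310 + 2) = 6*312 = 1872)
o = -936/61 (o = 1872/(-122) = 1872*(-1/122) = -936/61 ≈ -15.344)
sqrt(o + 57*2) = sqrt(-936/61 + 57*2) = sqrt(-936/61 + 114) = sqrt(6018/61) = sqrt(367098)/61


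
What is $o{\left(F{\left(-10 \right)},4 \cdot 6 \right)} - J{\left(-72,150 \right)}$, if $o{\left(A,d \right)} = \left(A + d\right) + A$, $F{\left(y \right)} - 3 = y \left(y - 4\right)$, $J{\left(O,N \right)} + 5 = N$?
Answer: $165$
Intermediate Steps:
$J{\left(O,N \right)} = -5 + N$
$F{\left(y \right)} = 3 + y \left(-4 + y\right)$ ($F{\left(y \right)} = 3 + y \left(y - 4\right) = 3 + y \left(-4 + y\right)$)
$o{\left(A,d \right)} = d + 2 A$
$o{\left(F{\left(-10 \right)},4 \cdot 6 \right)} - J{\left(-72,150 \right)} = \left(4 \cdot 6 + 2 \left(3 + \left(-10\right)^{2} - -40\right)\right) - \left(-5 + 150\right) = \left(24 + 2 \left(3 + 100 + 40\right)\right) - 145 = \left(24 + 2 \cdot 143\right) - 145 = \left(24 + 286\right) - 145 = 310 - 145 = 165$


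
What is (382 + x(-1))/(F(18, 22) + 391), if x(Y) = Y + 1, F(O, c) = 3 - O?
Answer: 191/188 ≈ 1.0160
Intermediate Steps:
x(Y) = 1 + Y
(382 + x(-1))/(F(18, 22) + 391) = (382 + (1 - 1))/((3 - 1*18) + 391) = (382 + 0)/((3 - 18) + 391) = 382/(-15 + 391) = 382/376 = 382*(1/376) = 191/188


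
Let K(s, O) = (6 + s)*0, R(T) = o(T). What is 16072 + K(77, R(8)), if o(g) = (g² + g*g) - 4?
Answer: 16072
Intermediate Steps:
o(g) = -4 + 2*g² (o(g) = (g² + g²) - 4 = 2*g² - 4 = -4 + 2*g²)
R(T) = -4 + 2*T²
K(s, O) = 0
16072 + K(77, R(8)) = 16072 + 0 = 16072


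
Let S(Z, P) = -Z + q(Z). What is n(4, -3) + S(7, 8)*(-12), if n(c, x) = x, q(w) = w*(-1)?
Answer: 165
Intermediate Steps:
q(w) = -w
S(Z, P) = -2*Z (S(Z, P) = -Z - Z = -2*Z)
n(4, -3) + S(7, 8)*(-12) = -3 - 2*7*(-12) = -3 - 14*(-12) = -3 + 168 = 165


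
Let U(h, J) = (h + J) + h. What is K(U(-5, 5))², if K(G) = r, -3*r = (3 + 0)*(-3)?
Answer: 9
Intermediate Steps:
U(h, J) = J + 2*h (U(h, J) = (J + h) + h = J + 2*h)
r = 3 (r = -(3 + 0)*(-3)/3 = -(-3) = -⅓*(-9) = 3)
K(G) = 3
K(U(-5, 5))² = 3² = 9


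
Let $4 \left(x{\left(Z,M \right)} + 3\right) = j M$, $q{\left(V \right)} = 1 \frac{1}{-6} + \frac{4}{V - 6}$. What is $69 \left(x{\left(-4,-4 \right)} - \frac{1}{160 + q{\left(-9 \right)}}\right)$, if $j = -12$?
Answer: $\frac{2970657}{4787} \approx 620.57$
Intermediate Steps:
$q{\left(V \right)} = - \frac{1}{6} + \frac{4}{-6 + V}$ ($q{\left(V \right)} = 1 \left(- \frac{1}{6}\right) + \frac{4}{V - 6} = - \frac{1}{6} + \frac{4}{-6 + V}$)
$x{\left(Z,M \right)} = -3 - 3 M$ ($x{\left(Z,M \right)} = -3 + \frac{\left(-12\right) M}{4} = -3 - 3 M$)
$69 \left(x{\left(-4,-4 \right)} - \frac{1}{160 + q{\left(-9 \right)}}\right) = 69 \left(\left(-3 - -12\right) - \frac{1}{160 + \frac{30 - -9}{6 \left(-6 - 9\right)}}\right) = 69 \left(\left(-3 + 12\right) - \frac{1}{160 + \frac{30 + 9}{6 \left(-15\right)}}\right) = 69 \left(9 - \frac{1}{160 + \frac{1}{6} \left(- \frac{1}{15}\right) 39}\right) = 69 \left(9 - \frac{1}{160 - \frac{13}{30}}\right) = 69 \left(9 - \frac{1}{\frac{4787}{30}}\right) = 69 \left(9 - \frac{30}{4787}\right) = 69 \cdot \frac{43053}{4787} = \frac{2970657}{4787}$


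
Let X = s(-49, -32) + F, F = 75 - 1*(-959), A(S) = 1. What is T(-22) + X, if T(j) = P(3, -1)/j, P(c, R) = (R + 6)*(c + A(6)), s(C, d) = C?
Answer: 10825/11 ≈ 984.09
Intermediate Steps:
F = 1034 (F = 75 + 959 = 1034)
P(c, R) = (1 + c)*(6 + R) (P(c, R) = (R + 6)*(c + 1) = (6 + R)*(1 + c) = (1 + c)*(6 + R))
T(j) = 20/j (T(j) = (6 - 1 + 6*3 - 1*3)/j = (6 - 1 + 18 - 3)/j = 20/j)
X = 985 (X = -49 + 1034 = 985)
T(-22) + X = 20/(-22) + 985 = 20*(-1/22) + 985 = -10/11 + 985 = 10825/11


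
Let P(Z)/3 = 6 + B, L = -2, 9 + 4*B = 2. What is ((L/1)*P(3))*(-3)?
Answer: 153/2 ≈ 76.500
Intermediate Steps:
B = -7/4 (B = -9/4 + (¼)*2 = -9/4 + ½ = -7/4 ≈ -1.7500)
P(Z) = 51/4 (P(Z) = 3*(6 - 7/4) = 3*(17/4) = 51/4)
((L/1)*P(3))*(-3) = (-2/1*(51/4))*(-3) = (-2*1*(51/4))*(-3) = -2*51/4*(-3) = -51/2*(-3) = 153/2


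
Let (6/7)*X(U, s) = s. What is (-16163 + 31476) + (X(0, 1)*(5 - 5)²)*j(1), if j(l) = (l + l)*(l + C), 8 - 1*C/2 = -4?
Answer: 15313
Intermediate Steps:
C = 24 (C = 16 - 2*(-4) = 16 + 8 = 24)
X(U, s) = 7*s/6
j(l) = 2*l*(24 + l) (j(l) = (l + l)*(l + 24) = (2*l)*(24 + l) = 2*l*(24 + l))
(-16163 + 31476) + (X(0, 1)*(5 - 5)²)*j(1) = (-16163 + 31476) + (((7/6)*1)*(5 - 5)²)*(2*1*(24 + 1)) = 15313 + ((7/6)*0²)*(2*1*25) = 15313 + ((7/6)*0)*50 = 15313 + 0*50 = 15313 + 0 = 15313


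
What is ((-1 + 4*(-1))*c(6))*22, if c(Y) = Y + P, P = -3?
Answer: -330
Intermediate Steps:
c(Y) = -3 + Y (c(Y) = Y - 3 = -3 + Y)
((-1 + 4*(-1))*c(6))*22 = ((-1 + 4*(-1))*(-3 + 6))*22 = ((-1 - 4)*3)*22 = -5*3*22 = -15*22 = -330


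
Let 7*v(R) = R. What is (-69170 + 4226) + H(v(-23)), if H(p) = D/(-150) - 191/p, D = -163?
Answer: -223852501/3450 ≈ -64885.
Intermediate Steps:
v(R) = R/7
H(p) = 163/150 - 191/p (H(p) = -163/(-150) - 191/p = -163*(-1/150) - 191/p = 163/150 - 191/p)
(-69170 + 4226) + H(v(-23)) = (-69170 + 4226) + (163/150 - 191/((1/7)*(-23))) = -64944 + (163/150 - 191/(-23/7)) = -64944 + (163/150 - 191*(-7/23)) = -64944 + (163/150 + 1337/23) = -64944 + 204299/3450 = -223852501/3450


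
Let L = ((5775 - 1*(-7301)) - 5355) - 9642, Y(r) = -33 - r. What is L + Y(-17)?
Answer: -1937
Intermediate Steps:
L = -1921 (L = ((5775 + 7301) - 5355) - 9642 = (13076 - 5355) - 9642 = 7721 - 9642 = -1921)
L + Y(-17) = -1921 + (-33 - 1*(-17)) = -1921 + (-33 + 17) = -1921 - 16 = -1937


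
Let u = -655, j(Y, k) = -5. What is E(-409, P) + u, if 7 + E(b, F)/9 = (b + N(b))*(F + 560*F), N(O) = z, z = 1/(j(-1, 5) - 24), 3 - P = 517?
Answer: 30784075510/29 ≈ 1.0615e+9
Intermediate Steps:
P = -514 (P = 3 - 1*517 = 3 - 517 = -514)
z = -1/29 (z = 1/(-5 - 24) = 1/(-29) = -1/29 ≈ -0.034483)
N(O) = -1/29
E(b, F) = -63 + 5049*F*(-1/29 + b) (E(b, F) = -63 + 9*((b - 1/29)*(F + 560*F)) = -63 + 9*((-1/29 + b)*(561*F)) = -63 + 9*(561*F*(-1/29 + b)) = -63 + 5049*F*(-1/29 + b))
E(-409, P) + u = (-63 - 5049/29*(-514) + 5049*(-514)*(-409)) - 655 = (-63 + 2595186/29 + 1061431074) - 655 = 30784094505/29 - 655 = 30784075510/29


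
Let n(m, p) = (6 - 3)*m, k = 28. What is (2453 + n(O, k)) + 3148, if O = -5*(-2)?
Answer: 5631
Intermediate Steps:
O = 10
n(m, p) = 3*m
(2453 + n(O, k)) + 3148 = (2453 + 3*10) + 3148 = (2453 + 30) + 3148 = 2483 + 3148 = 5631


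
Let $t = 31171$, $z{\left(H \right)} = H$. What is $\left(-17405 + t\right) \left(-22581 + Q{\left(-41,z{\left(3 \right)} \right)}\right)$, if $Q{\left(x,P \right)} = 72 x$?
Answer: $-351487278$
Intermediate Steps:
$\left(-17405 + t\right) \left(-22581 + Q{\left(-41,z{\left(3 \right)} \right)}\right) = \left(-17405 + 31171\right) \left(-22581 + 72 \left(-41\right)\right) = 13766 \left(-22581 - 2952\right) = 13766 \left(-25533\right) = -351487278$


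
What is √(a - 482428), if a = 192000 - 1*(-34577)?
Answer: I*√255851 ≈ 505.82*I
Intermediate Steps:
a = 226577 (a = 192000 + 34577 = 226577)
√(a - 482428) = √(226577 - 482428) = √(-255851) = I*√255851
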